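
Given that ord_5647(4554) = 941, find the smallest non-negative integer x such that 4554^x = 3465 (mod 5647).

179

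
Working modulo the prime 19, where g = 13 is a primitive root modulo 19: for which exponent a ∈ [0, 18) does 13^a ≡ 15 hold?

Successive powers of 13 modulo 19:
  13^0=1  13^1=13  13^2=17  13^3=12  13^4=4  13^5=14
  13^6=11  13^7=10  13^8=16  13^9=18  13^10=6  13^11=2
  13^12=7  13^13=15
So 13^13 ≡ 15 (mod 19), giving a = 13.

13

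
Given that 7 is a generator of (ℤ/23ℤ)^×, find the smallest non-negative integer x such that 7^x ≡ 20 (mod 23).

13

Successive powers of 7 modulo 23:
  7^0=1  7^1=7  7^2=3  7^3=21  7^4=9  7^5=17
  7^6=4  7^7=5  7^8=12  7^9=15  7^10=13  7^11=22
  7^12=16  7^13=20
So 7^13 ≡ 20 (mod 23), giving x = 13.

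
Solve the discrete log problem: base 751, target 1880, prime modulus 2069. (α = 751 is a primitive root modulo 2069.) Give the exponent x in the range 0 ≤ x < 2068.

1993

Baby-step giant-step with m = ceil(sqrt(2068)) = 46.
Baby table (751^j mod 2069 for j=0..45):
  0:1  1:751  2:1233  3:1140  4:1643  5:769  6:268  7:575
  8:1473  9:1377  10:1696  11:1261  12:1478  13:994  14:1654  15:754
  16:1417  17:701  18:925  19:1560  20:506  21:1379  22:1129  23:1658
  24:1689  25:142  26:1123  27:1290  28:498  29:1578  30:1610  31:814
  32:959  33:197  34:1048  35:828  36:1128  37:907  38:456  39:1071
  40:1549  41:521  42:230  43:1003  44:137  45:1506
Giant step factor: 751^(-46) ≡ 1763 (mod 2069).
Scan 1880·1763^i mod 2069 for i = 0, 1, …:
  i=0: 1880   i=1: 1971   i=2: 1022   i=3: 1756
  i=4: 604   i=5: 1386   i=6: 29   i=7: 1471
  i=8: 916   i=9: 1088     …   i=42: 863
  i=43: 754
Match at i=43, j=15: x = 43·46 + 15 = 1993.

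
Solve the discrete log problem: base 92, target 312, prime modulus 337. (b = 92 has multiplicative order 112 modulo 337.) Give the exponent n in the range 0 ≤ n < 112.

34

Baby-step giant-step with m = ceil(sqrt(112)) = 11.
Baby table (92^j mod 337 for j=0..10):
  0:1  1:92  2:39  3:218  4:173  5:77  6:7  7:307
  8:273  9:178  10:200
Giant step factor: 92^(-11) ≡ 332 (mod 337).
Scan 312·332^i mod 337 for i = 0, 1, …:
  i=0: 312   i=1: 125   i=2: 49   i=3: 92
Match at i=3, j=1: n = 3·11 + 1 = 34.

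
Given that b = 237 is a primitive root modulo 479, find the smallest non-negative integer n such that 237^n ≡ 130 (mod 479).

Baby-step giant-step with m = ceil(sqrt(478)) = 22.
Baby table (237^j mod 479 for j=0..21):
  0:1  1:237  2:126  3:164  4:69  5:67  6:72  7:299
  8:450  9:312  10:178  11:34  12:394  13:452  14:307  15:430
  16:362  17:53  18:107  19:451  20:70  21:304
Giant step factor: 237^(-22) ≡ 75 (mod 479).
Scan 130·75^i mod 479 for i = 0, 1, …:
  i=0: 130   i=1: 170   i=2: 296   i=3: 166
  i=4: 475   i=5: 179   i=6: 13   i=7: 17
  i=8: 317   i=9: 304
Match at i=9, j=21: n = 9·22 + 21 = 219.

219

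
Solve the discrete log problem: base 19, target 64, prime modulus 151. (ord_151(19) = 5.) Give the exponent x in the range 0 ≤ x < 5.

Successive powers of 19 modulo 151:
  19^0=1  19^1=19  19^2=59  19^3=64
So 19^3 ≡ 64 (mod 151), giving x = 3.

3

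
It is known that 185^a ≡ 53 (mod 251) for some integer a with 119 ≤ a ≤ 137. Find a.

119

Compute 185^119 mod 251 = 53, then multiply by 185 repeatedly:
  185^119=53
Found 53 at exponent 119.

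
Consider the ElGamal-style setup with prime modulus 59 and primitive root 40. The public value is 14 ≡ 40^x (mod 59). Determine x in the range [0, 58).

15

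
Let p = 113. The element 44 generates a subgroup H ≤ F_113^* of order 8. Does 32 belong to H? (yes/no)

no

⟨44⟩ has order 8; its elements mod 113 are {1, 15, 18, 44, 69, 95, 98, 112}.
32 is not in this set.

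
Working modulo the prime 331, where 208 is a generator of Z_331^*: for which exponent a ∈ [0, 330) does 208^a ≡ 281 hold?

Baby-step giant-step with m = ceil(sqrt(330)) = 19.
Baby table (208^j mod 331 for j=0..18):
  0:1  1:208  2:234  3:15  4:141  5:200  6:225  7:129
  8:21  9:65  10:280  11:315  12:313  13:228  14:91  15:61
  16:110  17:41  18:253
Giant step factor: 208^(-19) ≡ 66 (mod 331).
Scan 281·66^i mod 331 for i = 0, 1, …:
  i=0: 281   i=1: 10   i=2: 329   i=3: 199
  i=4: 225
Match at i=4, j=6: a = 4·19 + 6 = 82.

82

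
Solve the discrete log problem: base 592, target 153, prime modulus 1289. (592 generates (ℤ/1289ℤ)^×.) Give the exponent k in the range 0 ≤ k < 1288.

651

Baby-step giant-step with m = ceil(sqrt(1288)) = 36.
Baby table (592^j mod 1289 for j=0..35):
  0:1  1:592  2:1145  3:1115  4:112  5:565  6:629  7:1136
  8:943  9:119  10:842  11:910  12:1207  13:438  14:207  15:89
  16:1128  17:74  18:1271  19:945  20:14  21:554  22:562  23:142
  24:279  25:176  26:1072  27:436  28:312  29:377  30:187  31:1139
  32:141  33:976  34:320  35:1246
Giant step factor: 592^(-36) ≡ 553 (mod 1289).
Scan 153·553^i mod 1289 for i = 0, 1, …:
  i=0: 153   i=1: 824   i=2: 655   i=3: 6
  i=4: 740   i=5: 607   i=6: 531   i=7: 1040
  i=8: 226   i=9: 1234     …   i=17: 340
  i=18: 1115
Match at i=18, j=3: k = 18·36 + 3 = 651.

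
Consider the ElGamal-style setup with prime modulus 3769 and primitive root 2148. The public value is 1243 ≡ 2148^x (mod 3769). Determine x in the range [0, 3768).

2418

Baby-step giant-step with m = ceil(sqrt(3768)) = 62.
Baby table (2148^j mod 3769 for j=0..61):
  0:1  1:2148  2:648  3:1143  4:1545  5:1940  6:2375  7:2043
  8:1248  9:945  10:2138  11:1782  12:2201  13:1422  14:1566  15:1820
  16:907  17:3432  18:3541  19:226  20:3016  21:3226  22:2026  23:2422
  24:1236  25:1552  26:1900  27:3142  28:2506  29:756  30:3218  31:3687
  32:1007  33:3399  34:499  35:1456  36:2987  37:1238  38:2079  39:3196
  40:1659  41:1827  42:867  43:430  44:235  45:3503  46:1520  47:1006
  48:1251  49:3620  50:313  51:1442  52:3067  53:3473  54:1153  55:411
  56:882  57:2498  58:2417  59:1803  60:2081  61:3723
Giant step factor: 2148^(-62) ≡ 2329 (mod 3769).
Scan 1243·2329^i mod 3769 for i = 0, 1, …:
  i=0: 1243   i=1: 355   i=2: 1384   i=3: 841
  i=4: 2578   i=5: 145   i=6: 2264   i=7: 25
  i=8: 1690   i=9: 1174     …   i=38: 2955
  i=39: 1
Match at i=39, j=0: x = 39·62 + 0 = 2418.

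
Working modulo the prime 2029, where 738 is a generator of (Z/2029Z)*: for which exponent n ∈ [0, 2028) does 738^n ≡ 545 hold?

Baby-step giant-step with m = ceil(sqrt(2028)) = 46.
Baby table (738^j mod 2029 for j=0..45):
  0:1  1:738  2:872  3:343  4:1538  5:833  6:1996  7:2023
  8:1659  9:855  10:2000  11:917  12:1089  13:198  14:36  15:191
  16:957  17:174  18:585  19:1582  20:841  21:1813  22:883  23:345
  24:985  25:548  26:653  27:1041  28:1296  29:789  30:1988  31:177
  32:770  33:140  34:1870  35:340  36:1353  37:246  38:967  39:1467
  40:1189  41:954  42:2018  43:2027  44:553  45:285
Giant step factor: 738^(-46) ≡ 1819 (mod 2029).
Scan 545·1819^i mod 2029 for i = 0, 1, …:
  i=0: 545   i=1: 1203   i=2: 995   i=3: 37
  i=4: 346   i=5: 384   i=6: 520   i=7: 366
  i=8: 242   i=9: 1934     …   i=31: 1680
  i=32: 246
Match at i=32, j=37: n = 32·46 + 37 = 1509.

1509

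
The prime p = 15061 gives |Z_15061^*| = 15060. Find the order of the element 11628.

15060

The order of 11628 must divide p − 1 = 15060 = 2^2 · 3 · 5 · 251.
Divisors: 1, 2, 3, 4, 5, 6, 10, 12, 15, 20, 30, 60, 251, 502, 753, 1004, 1255, 1506, 2510, 3012, 3765, 5020, 7530, 15060.
Check each in increasing order: 11628^1 ≡ 11628;  11628^2 ≡ 7787;  11628^3 ≡ 504;  11628^4 ≡ 1783;  11628^5 ≡ 8788;  11628^6 ≡ 13040;  11628^10 ≡ 11197;  11628^12 ≡ 2910;  11628^15 ≡ 5723;  11628^20 ≡ 5045;  11628^30 ≡ 10115;  11628^60 ≡ 3852;  11628^251 ≡ 7131;  11628^502 ≡ 5225;  11628^753 ≡ 13622;  11628^1004 ≡ 10093;  11628^1255 ≡ 11725;  11628^1506 ≡ 7364;  11628^2510 ≡ 13878;  11628^3012 ≡ 8896;  11628^3765 ≡ 506;  11628^5020 ≡ 13877;  11628^7530 ≡ 15060;  11628^15060 ≡ 1.
Smallest exponent giving 1 is 15060.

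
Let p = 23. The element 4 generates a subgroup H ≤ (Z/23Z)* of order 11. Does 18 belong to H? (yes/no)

⟨4⟩ has order 11; its elements mod 23 are {1, 2, 3, 4, 6, 8, 9, 12, 13, 16, 18}.
18 is in this set.

yes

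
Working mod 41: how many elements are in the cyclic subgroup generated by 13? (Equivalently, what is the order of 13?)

The order of 13 must divide p − 1 = 40 = 2^3 · 5.
Divisors: 1, 2, 4, 5, 8, 10, 20, 40.
Check each in increasing order: 13^1 ≡ 13;  13^2 ≡ 5;  13^4 ≡ 25;  13^5 ≡ 38;  13^8 ≡ 10;  13^10 ≡ 9;  13^20 ≡ 40;  13^40 ≡ 1.
Smallest exponent giving 1 is 40.

40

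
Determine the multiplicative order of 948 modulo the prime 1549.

The order of 948 must divide p − 1 = 1548 = 2^2 · 3^2 · 43.
Divisors: 1, 2, 3, 4, 6, 9, 12, 18, 36, 43, 86, 129, 172, 258, 387, 516, 774, 1548.
Check each in increasing order: 948^1 ≡ 948;  948^2 ≡ 284;  948^3 ≡ 1255;  948^4 ≡ 108;  948^6 ≡ 1241;  948^9 ≡ 710;  948^12 ≡ 375;  948^18 ≡ 675;  948^36 ≡ 219;  948^43 ≡ 1322;  948^86 ≡ 412;  948^129 ≡ 965;  948^172 ≡ 903;  948^258 ≡ 276;  948^387 ≡ 1461;  948^516 ≡ 275;  948^774 ≡ 1548;  948^1548 ≡ 1.
Smallest exponent giving 1 is 1548.

1548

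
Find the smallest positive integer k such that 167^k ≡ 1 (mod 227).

113

The order of 167 must divide p − 1 = 226 = 2 · 113.
Divisors: 1, 2, 113, 226.
Check each in increasing order: 167^1 ≡ 167;  167^2 ≡ 195;  167^113 ≡ 1.
Smallest exponent giving 1 is 113.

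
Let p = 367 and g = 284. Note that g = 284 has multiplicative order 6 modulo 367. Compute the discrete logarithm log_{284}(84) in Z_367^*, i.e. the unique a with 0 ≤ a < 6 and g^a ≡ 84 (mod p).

Successive powers of 284 modulo 367:
  284^0=1  284^1=284  284^2=283  284^3=366  284^4=83  284^5=84
So 284^5 ≡ 84 (mod 367), giving a = 5.

5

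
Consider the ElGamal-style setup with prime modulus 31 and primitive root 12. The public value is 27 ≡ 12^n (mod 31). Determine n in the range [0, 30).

Successive powers of 12 modulo 31:
  12^0=1  12^1=12  12^2=20  12^3=23  12^4=28  12^5=26
  12^6=2  12^7=24  12^8=9  12^9=15  12^10=25  12^11=21
  12^12=4  12^13=17  12^14=18  12^15=30  12^16=19  12^17=11
  12^18=8  12^19=3  12^20=5  12^21=29  12^22=7  12^23=22
  12^24=16  12^25=6  12^26=10  12^27=27
So 12^27 ≡ 27 (mod 31), giving n = 27.

27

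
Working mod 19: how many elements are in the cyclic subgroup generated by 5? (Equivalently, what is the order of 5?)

9

The order of 5 must divide p − 1 = 18 = 2 · 3^2.
Divisors: 1, 2, 3, 6, 9, 18.
Check each in increasing order: 5^1 ≡ 5;  5^2 ≡ 6;  5^3 ≡ 11;  5^6 ≡ 7;  5^9 ≡ 1.
Smallest exponent giving 1 is 9.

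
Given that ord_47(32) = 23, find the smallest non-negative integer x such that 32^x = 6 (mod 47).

4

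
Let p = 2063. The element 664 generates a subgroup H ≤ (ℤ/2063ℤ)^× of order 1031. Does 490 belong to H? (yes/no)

490 ∈ ⟨664⟩ iff 490^1031 ≡ 1 (mod 2063), since |⟨664⟩| = 1031.
490^1031 mod 2063 = 2062.
Since 2062 ≠ 1, 490 does not lie in the subgroup.

no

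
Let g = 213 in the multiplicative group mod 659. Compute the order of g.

658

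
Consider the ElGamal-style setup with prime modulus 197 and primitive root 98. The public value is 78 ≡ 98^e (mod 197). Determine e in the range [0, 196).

Baby-step giant-step with m = ceil(sqrt(196)) = 14.
Baby table (98^j mod 197 for j=0..13):
  0:1  1:98  2:148  3:123  4:37  5:80  6:157  7:20
  8:187  9:5  10:96  11:149  12:24  13:185
Giant step factor: 98^(-14) ≡ 33 (mod 197).
Scan 78·33^i mod 197 for i = 0, 1, …:
  i=0: 78   i=1: 13   i=2: 35   i=3: 170
  i=4: 94   i=5: 147   i=6: 123
Match at i=6, j=3: e = 6·14 + 3 = 87.

87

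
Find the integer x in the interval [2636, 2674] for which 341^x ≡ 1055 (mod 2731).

2639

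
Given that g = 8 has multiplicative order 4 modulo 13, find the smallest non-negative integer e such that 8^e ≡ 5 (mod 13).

3

Successive powers of 8 modulo 13:
  8^0=1  8^1=8  8^2=12  8^3=5
So 8^3 ≡ 5 (mod 13), giving e = 3.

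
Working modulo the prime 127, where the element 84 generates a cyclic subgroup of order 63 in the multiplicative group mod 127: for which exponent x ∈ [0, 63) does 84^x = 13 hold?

Baby-step giant-step with m = ceil(sqrt(63)) = 8.
Baby table (84^j mod 127 for j=0..7):
  0:1  1:84  2:71  3:122  4:88  5:26  6:25  7:68
Giant step factor: 84^(-8) ≡ 42 (mod 127).
Scan 13·42^i mod 127 for i = 0, 1, …:
  i=0: 13   i=1: 38   i=2: 72   i=3: 103
  i=4: 8   i=5: 82   i=6: 15   i=7: 122
Match at i=7, j=3: x = 7·8 + 3 = 59.

59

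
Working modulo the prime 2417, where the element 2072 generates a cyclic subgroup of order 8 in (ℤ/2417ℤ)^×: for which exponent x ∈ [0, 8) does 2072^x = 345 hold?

5

Successive powers of 2072 modulo 2417:
  2072^0=1  2072^1=2072  2072^2=592  2072^3=1205  2072^4=2416  2072^5=345
So 2072^5 ≡ 345 (mod 2417), giving x = 5.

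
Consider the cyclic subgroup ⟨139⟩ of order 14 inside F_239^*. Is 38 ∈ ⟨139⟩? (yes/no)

yes

38 ∈ ⟨139⟩ iff 38^14 ≡ 1 (mod 239), since |⟨139⟩| = 14.
38^14 mod 239 = 1.
Since 1 = 1, 38 lies in the subgroup.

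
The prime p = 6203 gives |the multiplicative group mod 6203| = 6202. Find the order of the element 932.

6202

The order of 932 must divide p − 1 = 6202 = 2 · 7 · 443.
Divisors: 1, 2, 7, 14, 443, 886, 3101, 6202.
Check each in increasing order: 932^1 ≡ 932;  932^2 ≡ 204;  932^7 ≡ 6138;  932^14 ≡ 4225;  932^443 ≡ 2791;  932^886 ≡ 4916;  932^3101 ≡ 6202;  932^6202 ≡ 1.
Smallest exponent giving 1 is 6202.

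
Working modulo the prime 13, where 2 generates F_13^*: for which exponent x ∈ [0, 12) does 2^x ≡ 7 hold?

Successive powers of 2 modulo 13:
  2^0=1  2^1=2  2^2=4  2^3=8  2^4=3  2^5=6
  2^6=12  2^7=11  2^8=9  2^9=5  2^10=10  2^11=7
So 2^11 ≡ 7 (mod 13), giving x = 11.

11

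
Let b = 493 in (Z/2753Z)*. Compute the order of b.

The order of 493 must divide p − 1 = 2752 = 2^6 · 43.
Divisors: 1, 2, 4, 8, 16, 32, 43, 64, 86, 172, 344, 688, 1376, 2752.
Check each in increasing order: 493^1 ≡ 493;  493^2 ≡ 785;  493^4 ≡ 2306;  493^8 ≡ 1593;  493^16 ≡ 2136;  493^32 ≡ 775;  493^43 ≡ 2011;  493^64 ≡ 471;  493^86 ≡ 2717;  493^172 ≡ 1296;  493^344 ≡ 286;  493^688 ≡ 1959;  493^1376 ≡ 2752;  493^2752 ≡ 1.
Smallest exponent giving 1 is 2752.

2752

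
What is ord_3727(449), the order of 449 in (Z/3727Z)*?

54

The order of 449 must divide p − 1 = 3726 = 2 · 3^4 · 23.
Divisors: 1, 2, 3, 6, 9, 18, 23, 27, 46, 54, 69, 81, 138, 162, 207, 414, 621, 1242, 1863, 3726.
Check each in increasing order: 449^1 ≡ 449;  449^2 ≡ 343;  449^3 ≡ 1200;  449^6 ≡ 1378;  449^9 ≡ 2539;  449^18 ≡ 2538;  449^23 ≡ 3697;  449^27 ≡ 3726;  449^46 ≡ 900;  449^54 ≡ 1.
Smallest exponent giving 1 is 54.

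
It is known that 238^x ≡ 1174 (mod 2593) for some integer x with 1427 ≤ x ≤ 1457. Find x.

1447

Compute 238^1427 mod 2593 = 1721, then multiply by 238 repeatedly:
  238^1427=1721  238^1428=2497  238^1429=489  238^1430=2290  238^1431=490
  238^1432=2528  238^1433=88  238^1434=200  238^1435=926  238^1436=2576
  238^1437=1140  238^1438=1648  238^1439=681  238^1440=1312  238^1441=1096
  238^1442=1548  238^1443=218  238^1444=24  238^1445=526  238^1446=724
  238^1447=1174
Found 1174 at exponent 1447.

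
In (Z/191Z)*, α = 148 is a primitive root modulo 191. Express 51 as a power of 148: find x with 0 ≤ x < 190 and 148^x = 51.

98

Baby-step giant-step with m = ceil(sqrt(190)) = 14.
Baby table (148^j mod 191 for j=0..13):
  0:1  1:148  2:130  3:140  4:92  5:55  6:118  7:83
  8:60  9:94  10:160  11:187  12:172  13:53
Giant step factor: 148^(-14) ≡ 147 (mod 191).
Scan 51·147^i mod 191 for i = 0, 1, …:
  i=0: 51   i=1: 48   i=2: 180   i=3: 102
  i=4: 96   i=5: 169   i=6: 13   i=7: 1
Match at i=7, j=0: x = 7·14 + 0 = 98.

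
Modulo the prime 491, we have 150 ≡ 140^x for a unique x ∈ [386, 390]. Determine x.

389

Compute 140^386 mod 491 = 320, then multiply by 140 repeatedly:
  140^386=320  140^387=119  140^388=457  140^389=150
Found 150 at exponent 389.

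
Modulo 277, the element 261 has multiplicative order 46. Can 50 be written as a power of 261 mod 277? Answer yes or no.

50 ∈ ⟨261⟩ iff 50^46 ≡ 1 (mod 277), since |⟨261⟩| = 46.
50^46 mod 277 = 161.
Since 161 ≠ 1, 50 does not lie in the subgroup.

no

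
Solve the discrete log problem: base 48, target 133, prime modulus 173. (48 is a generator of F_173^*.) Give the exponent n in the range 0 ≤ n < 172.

Baby-step giant-step with m = ceil(sqrt(172)) = 14.
Baby table (48^j mod 173 for j=0..13):
  0:1  1:48  2:55  3:45  4:84  5:53  6:122  7:147
  8:136  9:127  10:41  11:65  12:6  13:115
Giant step factor: 48^(-14) ≡ 54 (mod 173).
Scan 133·54^i mod 173 for i = 0, 1, …:
  i=0: 133   i=1: 89   i=2: 135   i=3: 24
  i=4: 85   i=5: 92   i=6: 124   i=7: 122
Match at i=7, j=6: n = 7·14 + 6 = 104.

104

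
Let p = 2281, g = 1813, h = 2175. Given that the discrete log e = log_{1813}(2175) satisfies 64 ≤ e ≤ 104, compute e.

75

Compute 1813^64 mod 2281 = 568, then multiply by 1813 repeatedly:
  1813^64=568  1813^65=1053  1813^66=2173  1813^67=362  1813^68=1659
  1813^69=1409  1813^70=2078  1813^71=1483  1813^72=1661  1813^73=473
  1813^74=2174  1813^75=2175
Found 2175 at exponent 75.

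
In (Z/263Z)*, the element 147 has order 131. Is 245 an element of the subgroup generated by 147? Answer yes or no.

no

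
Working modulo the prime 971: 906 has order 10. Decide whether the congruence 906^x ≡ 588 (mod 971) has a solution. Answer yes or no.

⟨906⟩ has order 10; its elements mod 971 are {1, 65, 168, 239, 341, 630, 732, 803, 906, 970}.
588 is not in this set.

no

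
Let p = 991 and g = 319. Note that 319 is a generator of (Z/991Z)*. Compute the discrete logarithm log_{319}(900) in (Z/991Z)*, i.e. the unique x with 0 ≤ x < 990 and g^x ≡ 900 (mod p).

Baby-step giant-step with m = ceil(sqrt(990)) = 32.
Baby table (319^j mod 991 for j=0..31):
  0:1  1:319  2:679  3:563  4:226  5:742  6:840  7:390
  8:535  9:213  10:559  11:932  12:8  13:570  14:477  15:540
  16:817  17:981  18:774  19:147  20:316  21:713  22:508  23:519
  24:64  25:596  26:843  27:356  28:590  29:911  30:246  31:185
Giant step factor: 319^(-32) ≡ 314 (mod 991).
Scan 900·314^i mod 991 for i = 0, 1, …:
  i=0: 900   i=1: 165   i=2: 278   i=3: 84
  i=4: 610   i=5: 277   i=6: 761   i=7: 123
  i=8: 964   i=9: 441     …   i=17: 512
  i=18: 226
Match at i=18, j=4: x = 18·32 + 4 = 580.

580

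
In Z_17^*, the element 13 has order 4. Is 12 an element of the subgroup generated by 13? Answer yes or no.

no

12 ∈ ⟨13⟩ iff 12^4 ≡ 1 (mod 17), since |⟨13⟩| = 4.
12^4 mod 17 = 13.
Since 13 ≠ 1, 12 does not lie in the subgroup.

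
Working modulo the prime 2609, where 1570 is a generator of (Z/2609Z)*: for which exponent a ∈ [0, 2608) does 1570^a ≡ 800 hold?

Baby-step giant-step with m = ceil(sqrt(2608)) = 52.
Baby table (1570^j mod 2609 for j=0..51):
  0:1  1:1570  2:2004  3:2435  4:765  5:910  6:1577  7:2558
  8:809  9:2156  10:1047  11:120  12:552  13:452  14:2601  15:485
  16:2231  17:1392  18:1707  19:547  20:429  21:408  22:1355  23:1015
  24:2060  25:1649  26:802  27:1602  28:64  29:1338  30:415  31:1909
  32:1998  33:842  34:1786  35:1954  36:2205  37:2316  38:1783  39:2462
  40:1411  41:229  42:2097  43:2341  44:1898  45:382  46:2279  47:1091
  48:1366  49:22  50:623  51:2344
Giant step factor: 1570^(-52) ≡ 1541 (mod 2609).
Scan 800·1541^i mod 2609 for i = 0, 1, …:
  i=0: 800   i=1: 1352   i=2: 1450   i=3: 1146
  i=4: 2302   i=5: 1751   i=6: 585   i=7: 1380
  i=8: 245   i=9: 1849     …   i=21: 2117
  i=22: 1047
Match at i=22, j=10: a = 22·52 + 10 = 1154.

1154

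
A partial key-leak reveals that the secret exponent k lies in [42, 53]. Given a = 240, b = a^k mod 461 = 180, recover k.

44

Compute 240^42 mod 461 = 85, then multiply by 240 repeatedly:
  240^42=85  240^43=116  240^44=180
Found 180 at exponent 44.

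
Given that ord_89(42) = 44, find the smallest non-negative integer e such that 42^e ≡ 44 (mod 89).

38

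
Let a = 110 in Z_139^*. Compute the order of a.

138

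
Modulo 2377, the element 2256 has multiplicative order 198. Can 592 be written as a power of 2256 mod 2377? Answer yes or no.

yes

592 ∈ ⟨2256⟩ iff 592^198 ≡ 1 (mod 2377), since |⟨2256⟩| = 198.
592^198 mod 2377 = 1.
Since 1 = 1, 592 lies in the subgroup.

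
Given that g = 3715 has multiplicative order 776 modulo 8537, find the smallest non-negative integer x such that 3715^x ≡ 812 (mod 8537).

171

Baby-step giant-step with m = ceil(sqrt(776)) = 28.
Baby table (3715^j mod 8537 for j=0..27):
  0:1  1:3715  2:5433  3:2127  4:5080  5:5430  6:8056  7:5855
  8:7586  9:1353  10:6639  11:492  12:862  13:955  14:4970  15:6556
  16:8016  17:2384  18:3691  19:1643  20:8327  21:5254  22:3028  23:5791
  24:325  25:3658  26:7103  27:8315
Giant step factor: 3715^(-28) ≡ 3886 (mod 8537).
Scan 812·3886^i mod 8537 for i = 0, 1, …:
  i=0: 812   i=1: 5279   i=2: 8320   i=3: 1901
  i=4: 2781   i=5: 7661   i=6: 2127
Match at i=6, j=3: x = 6·28 + 3 = 171.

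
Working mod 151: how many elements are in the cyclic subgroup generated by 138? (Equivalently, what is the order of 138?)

75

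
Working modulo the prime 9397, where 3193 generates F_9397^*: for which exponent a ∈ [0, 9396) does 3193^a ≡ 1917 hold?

8164

Baby-step giant-step with m = ceil(sqrt(9396)) = 97.
Baby table (3193^j mod 9397 for j=0..96):
  0:1  1:3193  2:8901  3:4365  4:1694  5:5667  6:5506  7:8268
  8:3551  9:5561  10:5340  11:4462  12:1314  13:4540  14:6046  15:3440
  16:8224  17:4014  18:8591  19:1220  20:5102  21:5685  22:6598  23:8737
  24:6945  25:7862  26:3979  27:203  28:9183  29:2679  30:2777  31:5590
  32:3967  33:8872  34:5738  35:6681  36:1243  37:3365  38:3674  39:3626
  40:714  41:5728  42:2942  43:6203  44:6700  45:5528  46:3338  47:2036
  48:7621  49:5020  50:6975  51:285  52:7893  53:8992  54:3621  55:3543
  56:8208  57:9308  58:7130  59:6556  60:6189  61:8983  62:3075  63:8007
  64:6511  65:3459  66:3112  67:3987  68:6953  69:5215  70:11  71:6932
  72:3941  73:1030  74:9237  75:5955  76:4184  77:6375  78:1473  79:4789
  80:2358  81:2097  82:5057  83:2955  84:727  85:252  86:5891  87:6566
  88:531  89:4023  90:9137  91:6153  92:6799  93:2137  94:1219  95:1909
  96:6181
Giant step factor: 3193^(-97) ≡ 3779 (mod 9397).
Scan 1917·3779^i mod 9397 for i = 0, 1, …:
  i=0: 1917   i=1: 8653   i=2: 7524   i=3: 7271
  i=4: 281   i=5: 38   i=6: 2647   i=7: 4605
  i=8: 8448   i=9: 3383     …   i=83: 2454
  i=84: 8224
Match at i=84, j=16: a = 84·97 + 16 = 8164.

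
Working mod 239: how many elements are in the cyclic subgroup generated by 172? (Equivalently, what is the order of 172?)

The order of 172 must divide p − 1 = 238 = 2 · 7 · 17.
Divisors: 1, 2, 7, 14, 17, 34, 119, 238.
Check each in increasing order: 172^1 ≡ 172;  172^2 ≡ 187;  172^7 ≡ 73;  172^14 ≡ 71;  172^17 ≡ 238;  172^34 ≡ 1.
Smallest exponent giving 1 is 34.

34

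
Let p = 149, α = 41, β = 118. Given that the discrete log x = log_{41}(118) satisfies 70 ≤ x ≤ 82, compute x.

Compute 41^70 mod 149 = 118, then multiply by 41 repeatedly:
  41^70=118
Found 118 at exponent 70.

70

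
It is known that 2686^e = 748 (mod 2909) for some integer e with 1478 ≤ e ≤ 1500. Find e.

1482

Compute 2686^1478 mod 2909 = 946, then multiply by 2686 repeatedly:
  2686^1478=946  2686^1479=1399  2686^1480=2195  2686^1481=2136  2686^1482=748
Found 748 at exponent 1482.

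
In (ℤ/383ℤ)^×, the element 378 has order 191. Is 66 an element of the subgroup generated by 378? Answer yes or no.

no

66 ∈ ⟨378⟩ iff 66^191 ≡ 1 (mod 383), since |⟨378⟩| = 191.
66^191 mod 383 = 382.
Since 382 ≠ 1, 66 does not lie in the subgroup.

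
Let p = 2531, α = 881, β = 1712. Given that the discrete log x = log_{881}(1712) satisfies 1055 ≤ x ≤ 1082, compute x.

1076

Compute 881^1055 mod 2531 = 436, then multiply by 881 repeatedly:
  881^1055=436  881^1056=1935  881^1057=1372  881^1058=1445  881^1059=2483
  881^1060=739  881^1061=592  881^1062=166  881^1063=1979  881^1064=2171
  881^1065=1746  881^1066=1909  881^1067=1245  881^1068=922  881^1069=2362
  881^1070=440  881^1071=397  881^1072=479  881^1073=1853  881^1074=2529
  881^1075=769  881^1076=1712
Found 1712 at exponent 1076.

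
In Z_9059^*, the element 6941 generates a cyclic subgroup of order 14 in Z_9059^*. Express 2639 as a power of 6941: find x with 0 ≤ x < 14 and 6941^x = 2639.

Successive powers of 6941 modulo 9059:
  6941^0=1  6941^1=6941  6941^2=1719  6941^3=876  6941^4=1727  6941^5=2050
  6941^6=6420  6941^7=9058  6941^8=2118  6941^9=7340  6941^10=8183  6941^11=7332
  6941^12=7009  6941^13=2639
So 6941^13 ≡ 2639 (mod 9059), giving x = 13.

13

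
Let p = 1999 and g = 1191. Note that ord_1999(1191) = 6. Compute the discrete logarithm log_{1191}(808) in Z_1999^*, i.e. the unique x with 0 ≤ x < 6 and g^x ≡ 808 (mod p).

Successive powers of 1191 modulo 1999:
  1191^0=1  1191^1=1191  1191^2=1190  1191^3=1998  1191^4=808
So 1191^4 ≡ 808 (mod 1999), giving x = 4.

4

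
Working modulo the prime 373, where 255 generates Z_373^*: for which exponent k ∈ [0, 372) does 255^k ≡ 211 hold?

319

Baby-step giant-step with m = ceil(sqrt(372)) = 20.
Baby table (255^j mod 373 for j=0..19):
  0:1  1:255  2:123  3:33  4:209  5:329  6:343  7:183
  8:40  9:129  10:71  11:201  12:154  13:105  14:292  15:233
  16:108  17:311  18:229  19:207
Giant step factor: 255^(-20) ≡ 68 (mod 373).
Scan 211·68^i mod 373 for i = 0, 1, …:
  i=0: 211   i=1: 174   i=2: 269   i=3: 15
  i=4: 274   i=5: 355   i=6: 268   i=7: 320
  i=8: 126   i=9: 362     …   i=14: 206
  i=15: 207
Match at i=15, j=19: k = 15·20 + 19 = 319.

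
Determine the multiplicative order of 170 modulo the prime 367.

183

The order of 170 must divide p − 1 = 366 = 2 · 3 · 61.
Divisors: 1, 2, 3, 6, 61, 122, 183, 366.
Check each in increasing order: 170^1 ≡ 170;  170^2 ≡ 274;  170^3 ≡ 338;  170^6 ≡ 107;  170^61 ≡ 283;  170^122 ≡ 83;  170^183 ≡ 1.
Smallest exponent giving 1 is 183.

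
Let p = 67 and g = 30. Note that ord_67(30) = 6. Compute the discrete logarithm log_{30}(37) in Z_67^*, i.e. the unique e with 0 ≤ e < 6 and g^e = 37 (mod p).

Successive powers of 30 modulo 67:
  30^0=1  30^1=30  30^2=29  30^3=66  30^4=37
So 30^4 ≡ 37 (mod 67), giving e = 4.

4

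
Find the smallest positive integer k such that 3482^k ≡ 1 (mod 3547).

3546

The order of 3482 must divide p − 1 = 3546 = 2 · 3^2 · 197.
Divisors: 1, 2, 3, 6, 9, 18, 197, 394, 591, 1182, 1773, 3546.
Check each in increasing order: 3482^1 ≡ 3482;  3482^2 ≡ 678;  3482^3 ≡ 2041;  3482^6 ≡ 1503;  3482^9 ≡ 3015;  3482^18 ≡ 2811;  3482^197 ≡ 1552;  3482^394 ≡ 291;  3482^591 ≡ 1163;  3482^1182 ≡ 1162;  3482^1773 ≡ 3546;  3482^3546 ≡ 1.
Smallest exponent giving 1 is 3546.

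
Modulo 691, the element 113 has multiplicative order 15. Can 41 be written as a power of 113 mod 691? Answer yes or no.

no

⟨113⟩ has order 15; its elements mod 691 are {1, 89, 113, 132, 149, 159, 197, 228, 253, 258, 320, 331, 383, 405, 437}.
41 is not in this set.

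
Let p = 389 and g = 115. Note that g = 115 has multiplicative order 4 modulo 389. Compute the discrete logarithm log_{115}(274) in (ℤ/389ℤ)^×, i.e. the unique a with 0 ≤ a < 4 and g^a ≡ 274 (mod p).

Successive powers of 115 modulo 389:
  115^0=1  115^1=115  115^2=388  115^3=274
So 115^3 ≡ 274 (mod 389), giving a = 3.

3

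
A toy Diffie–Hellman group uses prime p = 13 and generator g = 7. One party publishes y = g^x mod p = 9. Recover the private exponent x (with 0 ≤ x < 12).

4

Successive powers of 7 modulo 13:
  7^0=1  7^1=7  7^2=10  7^3=5  7^4=9
So 7^4 ≡ 9 (mod 13), giving x = 4.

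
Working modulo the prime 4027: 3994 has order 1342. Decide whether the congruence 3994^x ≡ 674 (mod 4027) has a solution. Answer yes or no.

yes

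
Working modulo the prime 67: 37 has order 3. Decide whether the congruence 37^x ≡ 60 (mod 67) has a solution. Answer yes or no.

60 ∈ ⟨37⟩ iff 60^3 ≡ 1 (mod 67), since |⟨37⟩| = 3.
60^3 mod 67 = 59.
Since 59 ≠ 1, 60 does not lie in the subgroup.

no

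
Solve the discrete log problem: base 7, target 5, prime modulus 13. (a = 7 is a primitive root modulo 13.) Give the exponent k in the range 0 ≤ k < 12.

Successive powers of 7 modulo 13:
  7^0=1  7^1=7  7^2=10  7^3=5
So 7^3 ≡ 5 (mod 13), giving k = 3.

3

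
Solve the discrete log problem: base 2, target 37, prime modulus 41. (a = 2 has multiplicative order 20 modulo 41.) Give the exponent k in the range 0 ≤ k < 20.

Successive powers of 2 modulo 41:
  2^0=1  2^1=2  2^2=4  2^3=8  2^4=16  2^5=32
  2^6=23  2^7=5  2^8=10  2^9=20  2^10=40  2^11=39
  2^12=37
So 2^12 ≡ 37 (mod 41), giving k = 12.

12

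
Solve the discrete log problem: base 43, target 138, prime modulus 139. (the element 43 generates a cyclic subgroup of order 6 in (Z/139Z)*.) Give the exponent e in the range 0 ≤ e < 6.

Successive powers of 43 modulo 139:
  43^0=1  43^1=43  43^2=42  43^3=138
So 43^3 ≡ 138 (mod 139), giving e = 3.

3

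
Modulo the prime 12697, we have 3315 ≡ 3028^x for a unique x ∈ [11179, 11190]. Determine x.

Compute 3028^11179 mod 12697 = 3663, then multiply by 3028 repeatedly:
  3028^11179=3663  3028^11180=7083  3028^11181=2091  3028^11182=8442  3028^11183=3315
Found 3315 at exponent 11183.

11183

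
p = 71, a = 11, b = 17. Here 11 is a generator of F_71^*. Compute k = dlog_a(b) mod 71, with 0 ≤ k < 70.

Baby-step giant-step with m = ceil(sqrt(70)) = 9.
Baby table (11^j mod 71 for j=0..8):
  0:1  1:11  2:50  3:53  4:15  5:23  6:40  7:14
  8:12
Giant step factor: 11^(-9) ≡ 7 (mod 71).
Scan 17·7^i mod 71 for i = 0, 1, …:
  i=0: 17   i=1: 48   i=2: 52   i=3: 9
  i=4: 63   i=5: 15
Match at i=5, j=4: k = 5·9 + 4 = 49.

49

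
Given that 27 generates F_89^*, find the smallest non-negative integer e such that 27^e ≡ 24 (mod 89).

75

Baby-step giant-step with m = ceil(sqrt(88)) = 10.
Baby table (27^j mod 89 for j=0..9):
  0:1  1:27  2:17  3:14  4:22  5:60  6:18  7:41
  8:39  9:74
Giant step factor: 27^(-10) ≡ 69 (mod 89).
Scan 24·69^i mod 89 for i = 0, 1, …:
  i=0: 24   i=1: 54   i=2: 77   i=3: 62
  i=4: 6   i=5: 58   i=6: 86   i=7: 60
Match at i=7, j=5: e = 7·10 + 5 = 75.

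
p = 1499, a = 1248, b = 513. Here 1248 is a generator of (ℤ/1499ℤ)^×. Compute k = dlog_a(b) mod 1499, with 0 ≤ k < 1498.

Baby-step giant-step with m = ceil(sqrt(1498)) = 39.
Baby table (1248^j mod 1499 for j=0..38):
  0:1  1:1248  2:43  3:1199  4:350  5:591  6:60  7:1429
  8:1081  9:1487  10:14  11:983  12:602  13:297  14:403  15:779
  16:840  17:519  18:144  19:1331  20:196  21:271  22:933  23:1160
  24:1145  25:413  26:1267  27:1270  28:517  29:646  30:1245  31:796
  32:1070  33:1250  34:1040  35:1285  36:1249  37:1291  38:1242
Giant step factor: 1248^(-39) ≡ 30 (mod 1499).
Scan 513·30^i mod 1499 for i = 0, 1, …:
  i=0: 513   i=1: 400   i=2: 8   i=3: 240
  i=4: 1204   i=5: 144
Match at i=5, j=18: k = 5·39 + 18 = 213.

213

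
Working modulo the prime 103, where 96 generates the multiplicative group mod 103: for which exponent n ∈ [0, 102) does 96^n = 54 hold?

53

Baby-step giant-step with m = ceil(sqrt(102)) = 11.
Baby table (96^j mod 103 for j=0..10):
  0:1  1:96  2:49  3:69  4:32  5:85  6:23  7:45
  8:97  9:42  10:15
Giant step factor: 96^(-11) ≡ 51 (mod 103).
Scan 54·51^i mod 103 for i = 0, 1, …:
  i=0: 54   i=1: 76   i=2: 65   i=3: 19
  i=4: 42
Match at i=4, j=9: n = 4·11 + 9 = 53.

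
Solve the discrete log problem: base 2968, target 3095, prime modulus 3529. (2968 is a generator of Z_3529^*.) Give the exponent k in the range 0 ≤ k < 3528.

431

Baby-step giant-step with m = ceil(sqrt(3528)) = 60.
Baby table (2968^j mod 3529 for j=0..59):
  0:1  1:2968  2:640  3:918  4:236  5:1706  6:2822  7:1379
  8:2761  9:310  10:2540  11:776  12:2260  13:2580  14:3039  15:3157
  16:481  17:1892  18:817  19:433  20:588  21:1858  22:2246  23:3376
  24:1137  25:892  26:706  27:2711  28:128  29:2301  30:753  31:1047
  32:1976  33:3099  34:1258  35:62  36:508  37:861  38:452  39:516
  40:3431  41:2043  42:802  43:1790  44:1575  45:2204  46:2235  47:2489
  48:1155  49:1381  50:1639  51:1590  52:847  53:1248  54:2143  55:1166
  56:2268  57:1621  58:1101  59:3443
Giant step factor: 2968^(-60) ≡ 3313 (mod 3529).
Scan 3095·3313^i mod 3529 for i = 0, 1, …:
  i=0: 3095   i=1: 1990   i=2: 698   i=3: 979
  i=4: 276   i=5: 377   i=6: 3264   i=7: 776
Match at i=7, j=11: k = 7·60 + 11 = 431.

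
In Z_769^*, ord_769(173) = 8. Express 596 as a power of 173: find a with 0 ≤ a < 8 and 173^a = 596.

5

Successive powers of 173 modulo 769:
  173^0=1  173^1=173  173^2=707  173^3=40  173^4=768  173^5=596
So 173^5 ≡ 596 (mod 769), giving a = 5.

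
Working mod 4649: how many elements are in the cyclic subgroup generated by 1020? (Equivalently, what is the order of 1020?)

The order of 1020 must divide p − 1 = 4648 = 2^3 · 7 · 83.
Divisors: 1, 2, 4, 7, 8, 14, 28, 56, 83, 166, 332, 581, 664, 1162, 2324, 4648.
Check each in increasing order: 1020^1 ≡ 1020;  1020^2 ≡ 3673;  1020^4 ≡ 4180;  1020^7 ≡ 4459;  1020^8 ≡ 1458;  1020^14 ≡ 3557;  1020^28 ≡ 2320;  1020^56 ≡ 3507;  1020^83 ≡ 593;  1020^166 ≡ 2974;  1020^332 ≡ 2278;  1020^581 ≡ 1797;  1020^664 ≡ 1000;  1020^1162 ≡ 2803;  1020^2324 ≡ 4648;  1020^4648 ≡ 1.
Smallest exponent giving 1 is 4648.

4648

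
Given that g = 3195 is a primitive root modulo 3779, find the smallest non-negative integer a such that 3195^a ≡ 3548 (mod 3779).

Baby-step giant-step with m = ceil(sqrt(3778)) = 62.
Baby table (3195^j mod 3779 for j=0..61):
  0:1  1:3195  2:946  3:3049  4:3072  5:977  6:61  7:2166
  8:1021  9:818  10:2221  11:2912  12:3721  13:3640  14:1817  15:771
  16:3216  17:19  18:241  19:2858  20:1246  21:1683  22:3447  23:1159
  24:3364  25:504  26:426  27:630  28:2422  29:2677  30:1138  31:512
  32:3312  33:640  34:361  35:800  36:1396  37:1000  38:1745  39:1250
  40:3126  41:3452  42:2018  43:536  44:633  45:670  46:1736  47:2727
  48:2170  49:2464  50:823  51:3080  52:84  53:71  54:105  55:2923
  56:1076  57:2709  58:1345  59:552  60:2626  61:690
Giant step factor: 3195^(-62) ≡ 1351 (mod 3779).
Scan 3548·1351^i mod 3779 for i = 0, 1, …:
  i=0: 3548   i=1: 1576   i=2: 1599   i=3: 2440
  i=4: 1152   i=5: 3183   i=6: 3510   i=7: 3144
  i=8: 3727   i=9: 1549   i=10: 2912
Match at i=10, j=11: a = 10·62 + 11 = 631.

631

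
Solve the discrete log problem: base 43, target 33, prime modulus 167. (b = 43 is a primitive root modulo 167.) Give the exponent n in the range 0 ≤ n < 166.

Baby-step giant-step with m = ceil(sqrt(166)) = 13.
Baby table (43^j mod 167 for j=0..12):
  0:1  1:43  2:12  3:15  4:144  5:13  6:58  7:156
  8:28  9:35  10:2  11:86  12:24
Giant step factor: 43^(-13) ≡ 39 (mod 167).
Scan 33·39^i mod 167 for i = 0, 1, …:
  i=0: 33   i=1: 118   i=2: 93   i=3: 120
  i=4: 4   i=5: 156
Match at i=5, j=7: n = 5·13 + 7 = 72.

72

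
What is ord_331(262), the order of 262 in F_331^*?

The order of 262 must divide p − 1 = 330 = 2 · 3 · 5 · 11.
Divisors: 1, 2, 3, 5, 6, 10, 11, 15, 22, 30, 33, 55, 66, 110, 165, 330.
Check each in increasing order: 262^1 ≡ 262;  262^2 ≡ 127;  262^3 ≡ 174;  262^5 ≡ 252;  262^6 ≡ 155;  262^10 ≡ 283;  262^11 ≡ 2;  262^15 ≡ 151;  262^22 ≡ 4;  262^30 ≡ 293;  262^33 ≡ 8;  262^55 ≡ 32;  262^66 ≡ 64;  262^110 ≡ 31;  262^165 ≡ 330;  262^330 ≡ 1.
Smallest exponent giving 1 is 330.

330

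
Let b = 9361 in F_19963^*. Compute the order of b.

9981

The order of 9361 must divide p − 1 = 19962 = 2 · 3^2 · 1109.
Divisors: 1, 2, 3, 6, 9, 18, 1109, 2218, 3327, 6654, 9981, 19962.
Check each in increasing order: 9361^1 ≡ 9361;  9361^2 ≡ 10714;  9361^3 ≡ 19605;  9361^6 ≡ 8386;  9361^9 ≡ 12225;  9361^18 ≡ 7607;  9361^1109 ≡ 7053;  9361^2218 ≡ 16976;  9361^3327 ≡ 13617;  9361^6654 ≡ 6345;  9361^9981 ≡ 1.
Smallest exponent giving 1 is 9981.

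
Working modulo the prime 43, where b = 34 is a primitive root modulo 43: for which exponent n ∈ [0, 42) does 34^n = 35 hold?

30

Baby-step giant-step with m = ceil(sqrt(42)) = 7.
Baby table (34^j mod 43 for j=0..6):
  0:1  1:34  2:38  3:2  4:25  5:33  6:4
Giant step factor: 34^(-7) ≡ 37 (mod 43).
Scan 35·37^i mod 43 for i = 0, 1, …:
  i=0: 35   i=1: 5   i=2: 13   i=3: 8
  i=4: 38
Match at i=4, j=2: n = 4·7 + 2 = 30.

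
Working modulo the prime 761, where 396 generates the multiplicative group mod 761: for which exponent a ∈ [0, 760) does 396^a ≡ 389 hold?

Baby-step giant-step with m = ceil(sqrt(760)) = 28.
Baby table (396^j mod 761 for j=0..27):
  0:1  1:396  2:50  3:14  4:217  5:700  6:196  7:755
  8:668  9:461  10:677  11:220  12:366  13:346  14:36  15:558
  16:278  17:504  18:202  19:87  20:207  21:545  22:457  23:615
  24:20  25:310  26:239  27:280
Giant step factor: 396^(-28) ≡ 596 (mod 761).
Scan 389·596^i mod 761 for i = 0, 1, …:
  i=0: 389   i=1: 500   i=2: 449   i=3: 493
  i=4: 82   i=5: 168   i=6: 437   i=7: 190
  i=8: 612   i=9: 233   i=10: 366
Match at i=10, j=12: a = 10·28 + 12 = 292.

292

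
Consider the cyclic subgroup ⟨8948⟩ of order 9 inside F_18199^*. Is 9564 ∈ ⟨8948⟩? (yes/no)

⟨8948⟩ has order 9; its elements mod 18199 are {1, 1018, 1922, 6974, 8948, 9303, 9564, 17180, 17886}.
9564 is in this set.

yes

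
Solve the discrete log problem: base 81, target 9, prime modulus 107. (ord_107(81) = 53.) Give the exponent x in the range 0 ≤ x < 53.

Successive powers of 81 modulo 107:
  81^0=1  81^1=81  81^2=34  81^3=79  81^4=86  81^5=11
  81^6=35  81^7=53  81^8=13  81^9=90  81^10=14  81^11=64
  81^12=48  81^13=36  81^14=27  81^15=47  81^16=62  81^17=100
  81^18=75  81^19=83  81^20=89  81^21=40  81^22=30  81^23=76
  81^24=57  81^25=16  81^26=12  81^27=9
So 81^27 ≡ 9 (mod 107), giving x = 27.

27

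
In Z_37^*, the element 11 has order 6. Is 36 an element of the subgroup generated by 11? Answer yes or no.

yes

⟨11⟩ has order 6; its elements mod 37 are {1, 10, 11, 26, 27, 36}.
36 is in this set.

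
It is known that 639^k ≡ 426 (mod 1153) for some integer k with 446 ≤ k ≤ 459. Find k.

451

Compute 639^446 mod 1153 = 945, then multiply by 639 repeatedly:
  639^446=945  639^447=836  639^448=365  639^449=329  639^450=385
  639^451=426
Found 426 at exponent 451.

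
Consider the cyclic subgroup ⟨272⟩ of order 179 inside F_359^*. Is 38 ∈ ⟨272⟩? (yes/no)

no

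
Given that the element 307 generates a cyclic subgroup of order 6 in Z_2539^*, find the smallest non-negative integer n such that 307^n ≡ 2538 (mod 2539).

3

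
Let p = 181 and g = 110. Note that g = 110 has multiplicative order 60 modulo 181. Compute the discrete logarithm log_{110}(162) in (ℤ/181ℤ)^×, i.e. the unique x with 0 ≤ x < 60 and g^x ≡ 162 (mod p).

15

Baby-step giant-step with m = ceil(sqrt(60)) = 8.
Baby table (110^j mod 181 for j=0..7):
  0:1  1:110  2:154  3:107  4:5  5:7  6:46  7:173
Giant step factor: 110^(-8) ≡ 29 (mod 181).
Scan 162·29^i mod 181 for i = 0, 1, …:
  i=0: 162   i=1: 173
Match at i=1, j=7: x = 1·8 + 7 = 15.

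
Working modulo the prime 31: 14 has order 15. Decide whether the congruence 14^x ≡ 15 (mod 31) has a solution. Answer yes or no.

no

15 ∈ ⟨14⟩ iff 15^15 ≡ 1 (mod 31), since |⟨14⟩| = 15.
15^15 mod 31 = 30.
Since 30 ≠ 1, 15 does not lie in the subgroup.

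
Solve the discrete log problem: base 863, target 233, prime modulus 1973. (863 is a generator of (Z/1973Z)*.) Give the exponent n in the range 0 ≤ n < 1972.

64

Baby-step giant-step with m = ceil(sqrt(1972)) = 45.
Baby table (863^j mod 1973 for j=0..44):
  0:1  1:863  2:948  3:1302  4:989  5:1171  6:397  7:1282
  8:1486  9:1941  10:6  11:1232  12:1742  13:1893  14:15  15:1107
  16:409  17:1773  18:1024  19:1781  20:36  21:1473  22:587  23:1493
  24:90  25:723  26:481  27:773  28:225  29:821  30:216  31:946
  32:1549  33:1066  34:540  35:392  36:913  37:692  38:1350  39:980
  40:1296  41:1730  42:1402  43:477  44:1267
Giant step factor: 863^(-45) ≡ 177 (mod 1973).
Scan 233·177^i mod 1973 for i = 0, 1, …:
  i=0: 233   i=1: 1781
Match at i=1, j=19: n = 1·45 + 19 = 64.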